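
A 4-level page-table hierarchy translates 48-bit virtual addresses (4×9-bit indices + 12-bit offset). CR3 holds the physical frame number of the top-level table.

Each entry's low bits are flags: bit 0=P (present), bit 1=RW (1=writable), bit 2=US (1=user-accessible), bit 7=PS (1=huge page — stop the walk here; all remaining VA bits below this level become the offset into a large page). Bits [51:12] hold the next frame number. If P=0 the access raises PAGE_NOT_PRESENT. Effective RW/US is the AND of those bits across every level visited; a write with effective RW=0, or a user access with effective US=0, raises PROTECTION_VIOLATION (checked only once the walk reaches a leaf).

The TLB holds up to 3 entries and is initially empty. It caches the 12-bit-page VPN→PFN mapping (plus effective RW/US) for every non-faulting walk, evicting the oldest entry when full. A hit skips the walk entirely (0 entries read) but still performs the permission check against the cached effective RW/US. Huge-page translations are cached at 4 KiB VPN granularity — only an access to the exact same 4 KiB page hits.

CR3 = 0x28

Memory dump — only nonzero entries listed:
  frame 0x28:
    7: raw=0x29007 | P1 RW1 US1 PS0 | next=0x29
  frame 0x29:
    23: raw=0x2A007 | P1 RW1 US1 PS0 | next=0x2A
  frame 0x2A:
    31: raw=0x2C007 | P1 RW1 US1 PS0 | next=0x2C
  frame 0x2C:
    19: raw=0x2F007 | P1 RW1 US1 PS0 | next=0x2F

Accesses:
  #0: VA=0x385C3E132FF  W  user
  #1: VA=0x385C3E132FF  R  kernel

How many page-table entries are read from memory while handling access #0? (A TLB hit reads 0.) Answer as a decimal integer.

Per-access translation:
#0 VA=0x385C3E132FF (w,user):
  [0] read 0x28 idx=7: raw=0x29007 flags P=1 W=1 U=1 S=0
  [1] read 0x29 idx=23: raw=0x2A007 flags P=1 W=1 U=1 S=0
  [2] read 0x2A idx=31: raw=0x2C007 flags P=1 W=1 U=1 S=0
  [3] read 0x2C idx=19: raw=0x2F007 flags P=1 W=1 U=1 S=0
  → PA=0x2F2FF  (4 entries read)
#1 VA=0x385C3E132FF (r,kernel):
  TLB hit vpn=0x385C3E13 → PA=0x2F2FF

Entries read for #0: 4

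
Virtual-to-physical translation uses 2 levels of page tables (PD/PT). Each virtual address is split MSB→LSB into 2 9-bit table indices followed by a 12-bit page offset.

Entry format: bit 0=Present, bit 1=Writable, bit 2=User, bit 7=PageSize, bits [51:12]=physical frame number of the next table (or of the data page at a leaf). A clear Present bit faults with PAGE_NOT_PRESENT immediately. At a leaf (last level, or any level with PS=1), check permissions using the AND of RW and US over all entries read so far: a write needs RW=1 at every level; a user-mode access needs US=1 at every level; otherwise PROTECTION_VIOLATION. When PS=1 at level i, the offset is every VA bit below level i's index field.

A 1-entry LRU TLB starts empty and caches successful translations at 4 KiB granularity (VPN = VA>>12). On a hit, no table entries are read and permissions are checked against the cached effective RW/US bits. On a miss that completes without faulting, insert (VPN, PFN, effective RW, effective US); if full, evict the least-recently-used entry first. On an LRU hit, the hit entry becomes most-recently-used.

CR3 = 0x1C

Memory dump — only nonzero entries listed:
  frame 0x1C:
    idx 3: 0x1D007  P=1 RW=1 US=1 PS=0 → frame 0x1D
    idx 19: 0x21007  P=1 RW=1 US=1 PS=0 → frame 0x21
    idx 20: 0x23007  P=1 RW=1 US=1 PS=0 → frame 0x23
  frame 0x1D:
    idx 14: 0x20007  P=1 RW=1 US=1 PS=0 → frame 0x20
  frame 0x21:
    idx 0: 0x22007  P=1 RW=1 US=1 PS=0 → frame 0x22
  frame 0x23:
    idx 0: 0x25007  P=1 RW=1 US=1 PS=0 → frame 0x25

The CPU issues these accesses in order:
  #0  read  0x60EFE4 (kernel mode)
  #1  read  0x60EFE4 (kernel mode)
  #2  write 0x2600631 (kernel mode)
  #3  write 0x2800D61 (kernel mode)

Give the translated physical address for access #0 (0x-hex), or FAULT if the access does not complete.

Per-access translation:
#0 VA=0x60EFE4 (r,kernel):
  L0 @0x1C[3] → 0x1D007  P=1,RW=1,US=1,PS=0
  L1 @0x1D[14] → 0x20007  P=1,RW=1,US=1,PS=0
  → PA=0x20FE4  (2 entries read)
#1 VA=0x60EFE4 (r,kernel):
  TLB hit vpn=0x60E → PA=0x20FE4
#2 VA=0x2600631 (w,kernel):
  L0 @0x1C[19] → 0x21007  P=1,RW=1,US=1,PS=0
  L1 @0x21[0] → 0x22007  P=1,RW=1,US=1,PS=0
  → PA=0x22631  (2 entries read)
#3 VA=0x2800D61 (w,kernel):
  L0 @0x1C[20] → 0x23007  P=1,RW=1,US=1,PS=0
  L1 @0x23[0] → 0x25007  P=1,RW=1,US=1,PS=0
  → PA=0x25D61  (2 entries read)

Access #0 PA: 0x20FE4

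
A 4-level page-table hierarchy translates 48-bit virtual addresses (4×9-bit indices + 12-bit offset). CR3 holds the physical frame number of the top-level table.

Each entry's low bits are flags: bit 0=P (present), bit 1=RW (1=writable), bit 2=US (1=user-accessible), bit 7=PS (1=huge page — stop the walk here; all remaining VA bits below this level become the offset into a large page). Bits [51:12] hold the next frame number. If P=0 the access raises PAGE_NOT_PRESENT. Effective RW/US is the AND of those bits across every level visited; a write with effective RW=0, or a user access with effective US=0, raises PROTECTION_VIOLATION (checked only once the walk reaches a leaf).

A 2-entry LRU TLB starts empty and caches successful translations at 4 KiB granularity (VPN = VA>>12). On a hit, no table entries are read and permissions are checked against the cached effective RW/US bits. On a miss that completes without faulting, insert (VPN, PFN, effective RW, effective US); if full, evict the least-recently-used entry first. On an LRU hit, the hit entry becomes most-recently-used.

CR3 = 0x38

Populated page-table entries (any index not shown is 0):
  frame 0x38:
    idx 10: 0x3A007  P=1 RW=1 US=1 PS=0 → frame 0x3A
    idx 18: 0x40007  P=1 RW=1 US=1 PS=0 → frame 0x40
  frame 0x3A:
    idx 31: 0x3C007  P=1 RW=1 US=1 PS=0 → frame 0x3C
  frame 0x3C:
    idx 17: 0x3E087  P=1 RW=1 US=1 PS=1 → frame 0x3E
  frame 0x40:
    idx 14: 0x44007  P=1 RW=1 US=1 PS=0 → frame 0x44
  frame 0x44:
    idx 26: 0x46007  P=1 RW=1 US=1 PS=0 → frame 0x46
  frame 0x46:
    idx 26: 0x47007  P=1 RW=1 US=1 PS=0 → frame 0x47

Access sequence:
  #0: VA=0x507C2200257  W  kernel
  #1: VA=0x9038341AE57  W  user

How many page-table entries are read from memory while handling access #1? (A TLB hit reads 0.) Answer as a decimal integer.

Walk each access:
#0 VA=0x507C2200257 (w,kernel):
  lvl0: tbl 0x38, slot 10 ⇒ 0x3A007 (P1/RW1/US1/PS0)
  lvl1: tbl 0x3A, slot 31 ⇒ 0x3C007 (P1/RW1/US1/PS0)
  lvl2: tbl 0x3C, slot 17 ⇒ 0x3E087 (P1/RW1/US1/PS1)
  → PA=0x3E257 (huge @L2)  (3 entries read)
#1 VA=0x9038341AE57 (w,user):
  lvl0: tbl 0x38, slot 18 ⇒ 0x40007 (P1/RW1/US1/PS0)
  lvl1: tbl 0x40, slot 14 ⇒ 0x44007 (P1/RW1/US1/PS0)
  lvl2: tbl 0x44, slot 26 ⇒ 0x46007 (P1/RW1/US1/PS0)
  lvl3: tbl 0x46, slot 26 ⇒ 0x47007 (P1/RW1/US1/PS0)
  → PA=0x47E57  (4 entries read)

Entries read for #1: 4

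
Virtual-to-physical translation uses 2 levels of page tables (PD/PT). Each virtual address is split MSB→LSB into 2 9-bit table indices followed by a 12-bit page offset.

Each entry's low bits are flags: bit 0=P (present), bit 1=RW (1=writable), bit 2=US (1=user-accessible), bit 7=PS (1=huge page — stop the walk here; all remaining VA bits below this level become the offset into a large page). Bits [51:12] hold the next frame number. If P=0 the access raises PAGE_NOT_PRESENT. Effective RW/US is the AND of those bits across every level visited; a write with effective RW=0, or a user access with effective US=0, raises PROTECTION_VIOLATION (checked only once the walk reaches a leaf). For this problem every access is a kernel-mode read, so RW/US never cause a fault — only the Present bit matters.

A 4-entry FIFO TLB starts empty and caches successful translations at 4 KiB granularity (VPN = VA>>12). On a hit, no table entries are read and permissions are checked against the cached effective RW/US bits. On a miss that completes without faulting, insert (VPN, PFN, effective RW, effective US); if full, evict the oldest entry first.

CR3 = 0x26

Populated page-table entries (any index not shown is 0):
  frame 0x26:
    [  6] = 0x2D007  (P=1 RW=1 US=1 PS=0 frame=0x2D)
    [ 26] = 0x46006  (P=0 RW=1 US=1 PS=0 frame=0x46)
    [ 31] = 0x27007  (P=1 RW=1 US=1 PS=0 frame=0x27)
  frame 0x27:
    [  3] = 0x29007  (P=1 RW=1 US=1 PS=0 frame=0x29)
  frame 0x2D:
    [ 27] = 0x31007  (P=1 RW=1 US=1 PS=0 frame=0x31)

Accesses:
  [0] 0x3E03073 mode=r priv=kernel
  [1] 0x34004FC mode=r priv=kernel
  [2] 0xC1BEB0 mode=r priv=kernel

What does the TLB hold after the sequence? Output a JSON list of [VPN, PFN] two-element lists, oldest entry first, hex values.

Per-access translation:
#0 VA=0x3E03073 (r,kernel):
  lvl0: tbl 0x26, slot 31 ⇒ 0x27007 (P1/RW1/US1/PS0)
  lvl1: tbl 0x27, slot 3 ⇒ 0x29007 (P1/RW1/US1/PS0)
  ✓ 0x29073  — 2 lookups
#1 VA=0x34004FC (r,kernel):
  lvl0: tbl 0x26, slot 26 ⇒ 0x46006 (P0/RW1/US1/PS0)
  ✗ PAGE_NOT_PRESENT  [1 reads]
#2 VA=0xC1BEB0 (r,kernel):
  lvl0: tbl 0x26, slot 6 ⇒ 0x2D007 (P1/RW1/US1/PS0)
  lvl1: tbl 0x2D, slot 27 ⇒ 0x31007 (P1/RW1/US1/PS0)
  ✓ 0x31EB0  — 2 lookups

TLB: [["0x3E03", "0x29"], ["0xC1B", "0x31"]]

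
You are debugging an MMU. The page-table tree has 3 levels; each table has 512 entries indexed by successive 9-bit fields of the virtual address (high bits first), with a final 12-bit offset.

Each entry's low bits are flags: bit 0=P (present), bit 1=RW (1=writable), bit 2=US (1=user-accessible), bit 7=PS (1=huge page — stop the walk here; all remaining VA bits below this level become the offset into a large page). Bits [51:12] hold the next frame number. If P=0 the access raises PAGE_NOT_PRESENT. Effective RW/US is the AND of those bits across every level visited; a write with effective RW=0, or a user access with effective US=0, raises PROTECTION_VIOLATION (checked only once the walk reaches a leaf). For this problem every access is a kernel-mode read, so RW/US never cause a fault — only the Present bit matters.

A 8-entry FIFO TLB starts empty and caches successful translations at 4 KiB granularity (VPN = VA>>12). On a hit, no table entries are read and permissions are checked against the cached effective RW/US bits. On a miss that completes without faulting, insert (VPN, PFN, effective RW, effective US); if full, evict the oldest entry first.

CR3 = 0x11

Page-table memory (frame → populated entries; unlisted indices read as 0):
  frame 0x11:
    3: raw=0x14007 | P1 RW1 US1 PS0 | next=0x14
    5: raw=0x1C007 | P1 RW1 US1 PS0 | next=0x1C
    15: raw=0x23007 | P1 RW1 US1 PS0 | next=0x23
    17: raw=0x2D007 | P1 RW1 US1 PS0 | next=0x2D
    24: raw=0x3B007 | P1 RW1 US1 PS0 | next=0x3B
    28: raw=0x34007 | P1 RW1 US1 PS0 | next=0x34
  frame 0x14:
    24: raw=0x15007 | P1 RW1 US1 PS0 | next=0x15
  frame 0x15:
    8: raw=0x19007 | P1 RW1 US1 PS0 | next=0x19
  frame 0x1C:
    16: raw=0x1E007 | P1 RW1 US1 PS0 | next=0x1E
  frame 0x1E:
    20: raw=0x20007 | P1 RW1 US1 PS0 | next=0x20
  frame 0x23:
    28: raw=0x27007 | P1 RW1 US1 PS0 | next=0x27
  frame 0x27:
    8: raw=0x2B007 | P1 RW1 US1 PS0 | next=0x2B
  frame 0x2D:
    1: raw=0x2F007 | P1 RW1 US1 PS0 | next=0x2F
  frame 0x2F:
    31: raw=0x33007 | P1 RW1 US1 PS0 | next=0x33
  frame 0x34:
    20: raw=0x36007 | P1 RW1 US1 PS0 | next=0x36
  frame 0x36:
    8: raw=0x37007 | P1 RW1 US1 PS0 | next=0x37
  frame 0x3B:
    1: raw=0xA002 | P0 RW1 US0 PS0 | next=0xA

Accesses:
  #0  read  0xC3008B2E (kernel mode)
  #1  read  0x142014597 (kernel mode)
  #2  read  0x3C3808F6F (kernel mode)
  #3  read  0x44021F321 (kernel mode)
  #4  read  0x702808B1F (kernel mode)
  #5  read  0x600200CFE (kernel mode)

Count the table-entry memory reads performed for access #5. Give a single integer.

Walk each access:
#0 VA=0xC3008B2E (r,kernel):
  L0 @0x11[3] → 0x14007  P=1,RW=1,US=1,PS=0
  L1 @0x14[24] → 0x15007  P=1,RW=1,US=1,PS=0
  L2 @0x15[8] → 0x19007  P=1,RW=1,US=1,PS=0
  ⇒ phys 0x19B2E  [3 reads]
#1 VA=0x142014597 (r,kernel):
  L0 @0x11[5] → 0x1C007  P=1,RW=1,US=1,PS=0
  L1 @0x1C[16] → 0x1E007  P=1,RW=1,US=1,PS=0
  L2 @0x1E[20] → 0x20007  P=1,RW=1,US=1,PS=0
  ⇒ phys 0x20597  [3 reads]
#2 VA=0x3C3808F6F (r,kernel):
  L0 @0x11[15] → 0x23007  P=1,RW=1,US=1,PS=0
  L1 @0x23[28] → 0x27007  P=1,RW=1,US=1,PS=0
  L2 @0x27[8] → 0x2B007  P=1,RW=1,US=1,PS=0
  ⇒ phys 0x2BF6F  [3 reads]
#3 VA=0x44021F321 (r,kernel):
  L0 @0x11[17] → 0x2D007  P=1,RW=1,US=1,PS=0
  L1 @0x2D[1] → 0x2F007  P=1,RW=1,US=1,PS=0
  L2 @0x2F[31] → 0x33007  P=1,RW=1,US=1,PS=0
  ⇒ phys 0x33321  [3 reads]
#4 VA=0x702808B1F (r,kernel):
  L0 @0x11[28] → 0x34007  P=1,RW=1,US=1,PS=0
  L1 @0x34[20] → 0x36007  P=1,RW=1,US=1,PS=0
  L2 @0x36[8] → 0x37007  P=1,RW=1,US=1,PS=0
  ⇒ phys 0x37B1F  [3 reads]
#5 VA=0x600200CFE (r,kernel):
  L0 @0x11[24] → 0x3B007  P=1,RW=1,US=1,PS=0
  L1 @0x3B[1] → 0xA002  P=0,RW=1,US=0,PS=0
  ✗ PAGE_NOT_PRESENT  [2 reads]

Entries read for #5: 2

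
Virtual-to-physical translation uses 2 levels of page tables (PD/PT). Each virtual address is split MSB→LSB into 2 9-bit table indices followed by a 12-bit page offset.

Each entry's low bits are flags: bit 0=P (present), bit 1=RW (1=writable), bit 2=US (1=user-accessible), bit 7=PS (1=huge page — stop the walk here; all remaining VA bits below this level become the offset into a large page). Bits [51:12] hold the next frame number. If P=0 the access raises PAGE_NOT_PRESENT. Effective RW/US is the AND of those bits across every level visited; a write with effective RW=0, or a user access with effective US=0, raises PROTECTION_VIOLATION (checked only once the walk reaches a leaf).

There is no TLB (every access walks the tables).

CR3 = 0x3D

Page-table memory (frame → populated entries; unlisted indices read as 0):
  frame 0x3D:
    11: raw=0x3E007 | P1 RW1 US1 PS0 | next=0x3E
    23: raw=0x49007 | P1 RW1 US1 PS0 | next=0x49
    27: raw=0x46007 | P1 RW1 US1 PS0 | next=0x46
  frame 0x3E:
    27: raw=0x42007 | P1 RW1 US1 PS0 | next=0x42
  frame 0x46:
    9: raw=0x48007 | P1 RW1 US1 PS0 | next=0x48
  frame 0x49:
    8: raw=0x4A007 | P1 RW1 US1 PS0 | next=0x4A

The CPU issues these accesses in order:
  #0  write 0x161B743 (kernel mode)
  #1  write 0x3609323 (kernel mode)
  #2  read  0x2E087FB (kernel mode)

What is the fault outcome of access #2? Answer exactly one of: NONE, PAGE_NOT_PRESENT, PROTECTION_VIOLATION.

Trace:
#0 VA=0x161B743 (w,kernel):
  L0: frame=0x3D idx=11 entry=0x3E007 [P=1 RW=1 US=1 PS=0]
  L1: frame=0x3E idx=27 entry=0x42007 [P=1 RW=1 US=1 PS=0]
  ✓ 0x42743  — 2 lookups
#1 VA=0x3609323 (w,kernel):
  L0: frame=0x3D idx=27 entry=0x46007 [P=1 RW=1 US=1 PS=0]
  L1: frame=0x46 idx=9 entry=0x48007 [P=1 RW=1 US=1 PS=0]
  ✓ 0x48323  — 2 lookups
#2 VA=0x2E087FB (r,kernel):
  L0: frame=0x3D idx=23 entry=0x49007 [P=1 RW=1 US=1 PS=0]
  L1: frame=0x49 idx=8 entry=0x4A007 [P=1 RW=1 US=1 PS=0]
  ✓ 0x4A7FB  — 2 lookups

Access #2 fault: NONE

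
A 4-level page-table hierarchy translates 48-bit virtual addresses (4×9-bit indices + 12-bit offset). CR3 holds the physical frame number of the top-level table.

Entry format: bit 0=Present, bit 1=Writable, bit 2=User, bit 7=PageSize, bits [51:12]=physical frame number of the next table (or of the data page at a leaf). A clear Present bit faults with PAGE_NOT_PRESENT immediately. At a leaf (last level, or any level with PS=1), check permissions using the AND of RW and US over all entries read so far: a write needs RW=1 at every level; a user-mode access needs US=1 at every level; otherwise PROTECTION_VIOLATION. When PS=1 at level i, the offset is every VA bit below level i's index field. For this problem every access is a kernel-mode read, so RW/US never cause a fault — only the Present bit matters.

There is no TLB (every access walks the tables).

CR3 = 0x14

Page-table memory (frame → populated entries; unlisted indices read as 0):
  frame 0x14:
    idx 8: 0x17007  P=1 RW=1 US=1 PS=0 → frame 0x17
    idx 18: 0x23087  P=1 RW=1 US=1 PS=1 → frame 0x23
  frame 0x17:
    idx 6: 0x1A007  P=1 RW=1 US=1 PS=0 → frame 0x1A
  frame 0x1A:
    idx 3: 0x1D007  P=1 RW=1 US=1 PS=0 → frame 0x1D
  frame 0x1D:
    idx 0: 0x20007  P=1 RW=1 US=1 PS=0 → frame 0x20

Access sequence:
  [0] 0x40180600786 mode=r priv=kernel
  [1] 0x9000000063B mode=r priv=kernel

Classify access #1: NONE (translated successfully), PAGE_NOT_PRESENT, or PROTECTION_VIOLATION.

Per-access translation:
#0 VA=0x40180600786 (r,kernel):
  lvl0: tbl 0x14, slot 8 ⇒ 0x17007 (P1/RW1/US1/PS0)
  lvl1: tbl 0x17, slot 6 ⇒ 0x1A007 (P1/RW1/US1/PS0)
  lvl2: tbl 0x1A, slot 3 ⇒ 0x1D007 (P1/RW1/US1/PS0)
  lvl3: tbl 0x1D, slot 0 ⇒ 0x20007 (P1/RW1/US1/PS0)
  → PA=0x20786  (4 entries read)
#1 VA=0x9000000063B (r,kernel):
  lvl0: tbl 0x14, slot 18 ⇒ 0x23087 (P1/RW1/US1/PS1)
  → PA=0x2363B (huge @L0)  (1 entries read)

Access #1 fault: NONE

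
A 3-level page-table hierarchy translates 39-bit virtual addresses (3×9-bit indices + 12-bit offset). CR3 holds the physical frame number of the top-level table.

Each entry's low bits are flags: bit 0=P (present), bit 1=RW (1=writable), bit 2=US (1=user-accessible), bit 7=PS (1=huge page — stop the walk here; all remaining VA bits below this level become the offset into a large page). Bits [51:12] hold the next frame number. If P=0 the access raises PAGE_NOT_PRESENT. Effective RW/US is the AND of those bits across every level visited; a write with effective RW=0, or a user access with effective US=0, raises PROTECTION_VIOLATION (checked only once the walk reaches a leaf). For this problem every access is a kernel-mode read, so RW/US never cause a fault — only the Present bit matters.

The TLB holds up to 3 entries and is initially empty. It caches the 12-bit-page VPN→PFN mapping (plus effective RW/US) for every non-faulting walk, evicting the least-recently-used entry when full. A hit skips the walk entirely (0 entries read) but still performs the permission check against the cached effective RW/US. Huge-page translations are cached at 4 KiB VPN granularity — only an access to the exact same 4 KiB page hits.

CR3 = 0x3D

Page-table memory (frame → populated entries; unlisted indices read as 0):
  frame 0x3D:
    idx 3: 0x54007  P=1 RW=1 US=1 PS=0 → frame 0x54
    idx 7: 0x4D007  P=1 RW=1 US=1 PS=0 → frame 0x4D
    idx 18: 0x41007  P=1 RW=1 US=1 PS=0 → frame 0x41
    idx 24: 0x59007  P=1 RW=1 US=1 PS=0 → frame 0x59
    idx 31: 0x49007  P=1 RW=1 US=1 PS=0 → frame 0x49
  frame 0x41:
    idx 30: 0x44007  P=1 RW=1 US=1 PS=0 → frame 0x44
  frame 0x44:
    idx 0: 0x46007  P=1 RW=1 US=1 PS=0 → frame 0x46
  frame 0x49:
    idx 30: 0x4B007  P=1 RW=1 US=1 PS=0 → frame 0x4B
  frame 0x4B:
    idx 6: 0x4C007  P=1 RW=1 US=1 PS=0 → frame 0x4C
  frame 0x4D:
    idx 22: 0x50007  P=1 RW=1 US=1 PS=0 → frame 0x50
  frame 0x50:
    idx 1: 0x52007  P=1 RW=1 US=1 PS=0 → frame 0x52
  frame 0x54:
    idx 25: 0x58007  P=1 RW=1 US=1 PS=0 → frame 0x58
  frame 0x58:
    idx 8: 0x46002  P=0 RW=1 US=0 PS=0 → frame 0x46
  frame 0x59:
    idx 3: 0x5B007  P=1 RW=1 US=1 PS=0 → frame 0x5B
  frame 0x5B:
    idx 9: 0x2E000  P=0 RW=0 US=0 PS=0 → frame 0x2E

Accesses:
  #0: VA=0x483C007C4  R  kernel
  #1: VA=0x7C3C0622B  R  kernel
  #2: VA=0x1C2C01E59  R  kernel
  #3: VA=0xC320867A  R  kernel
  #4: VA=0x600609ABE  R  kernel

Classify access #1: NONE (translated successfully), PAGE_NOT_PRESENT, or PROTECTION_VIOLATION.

Walk each access:
#0 VA=0x483C007C4 (r,kernel):
  L0 @0x3D[18] → 0x41007  P=1,RW=1,US=1,PS=0
  L1 @0x41[30] → 0x44007  P=1,RW=1,US=1,PS=0
  L2 @0x44[0] → 0x46007  P=1,RW=1,US=1,PS=0
  → PA=0x467C4  (3 entries read)
#1 VA=0x7C3C0622B (r,kernel):
  L0 @0x3D[31] → 0x49007  P=1,RW=1,US=1,PS=0
  L1 @0x49[30] → 0x4B007  P=1,RW=1,US=1,PS=0
  L2 @0x4B[6] → 0x4C007  P=1,RW=1,US=1,PS=0
  → PA=0x4C22B  (3 entries read)
#2 VA=0x1C2C01E59 (r,kernel):
  L0 @0x3D[7] → 0x4D007  P=1,RW=1,US=1,PS=0
  L1 @0x4D[22] → 0x50007  P=1,RW=1,US=1,PS=0
  L2 @0x50[1] → 0x52007  P=1,RW=1,US=1,PS=0
  → PA=0x52E59  (3 entries read)
#3 VA=0xC320867A (r,kernel):
  L0 @0x3D[3] → 0x54007  P=1,RW=1,US=1,PS=0
  L1 @0x54[25] → 0x58007  P=1,RW=1,US=1,PS=0
  L2 @0x58[8] → 0x46002  P=0,RW=1,US=0,PS=0
  ⇒ fault: PAGE_NOT_PRESENT  — 3 lookups
#4 VA=0x600609ABE (r,kernel):
  L0 @0x3D[24] → 0x59007  P=1,RW=1,US=1,PS=0
  L1 @0x59[3] → 0x5B007  P=1,RW=1,US=1,PS=0
  L2 @0x5B[9] → 0x2E000  P=0,RW=0,US=0,PS=0
  ⇒ fault: PAGE_NOT_PRESENT  — 3 lookups

Access #1 fault: NONE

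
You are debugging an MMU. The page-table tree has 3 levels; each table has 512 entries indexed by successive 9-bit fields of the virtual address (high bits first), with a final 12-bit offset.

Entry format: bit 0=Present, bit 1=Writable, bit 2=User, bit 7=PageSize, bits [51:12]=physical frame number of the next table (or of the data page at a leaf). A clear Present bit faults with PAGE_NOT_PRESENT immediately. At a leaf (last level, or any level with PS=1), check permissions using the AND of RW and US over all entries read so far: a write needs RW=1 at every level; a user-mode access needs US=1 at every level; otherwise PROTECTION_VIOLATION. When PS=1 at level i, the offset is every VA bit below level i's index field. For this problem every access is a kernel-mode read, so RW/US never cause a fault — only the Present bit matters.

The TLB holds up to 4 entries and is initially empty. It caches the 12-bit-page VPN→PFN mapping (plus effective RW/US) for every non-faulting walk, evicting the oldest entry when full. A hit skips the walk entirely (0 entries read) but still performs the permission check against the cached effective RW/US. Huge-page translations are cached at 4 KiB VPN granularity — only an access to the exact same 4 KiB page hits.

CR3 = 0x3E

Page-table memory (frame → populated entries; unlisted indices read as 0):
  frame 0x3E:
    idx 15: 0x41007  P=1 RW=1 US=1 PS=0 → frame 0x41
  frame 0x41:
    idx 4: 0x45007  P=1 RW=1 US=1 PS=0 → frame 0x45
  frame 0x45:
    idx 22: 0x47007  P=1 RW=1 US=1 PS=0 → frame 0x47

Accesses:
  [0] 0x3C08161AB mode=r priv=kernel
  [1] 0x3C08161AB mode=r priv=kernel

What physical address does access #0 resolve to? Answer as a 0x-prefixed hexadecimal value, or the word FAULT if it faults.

Walk each access:
#0 VA=0x3C08161AB (r,kernel):
  L0: frame=0x3E idx=15 entry=0x41007 [P=1 RW=1 US=1 PS=0]
  L1: frame=0x41 idx=4 entry=0x45007 [P=1 RW=1 US=1 PS=0]
  L2: frame=0x45 idx=22 entry=0x47007 [P=1 RW=1 US=1 PS=0]
  ⇒ phys 0x471AB  [3 reads]
#1 VA=0x3C08161AB (r,kernel):
  TLB hit vpn=0x3C0816 → PA=0x471AB

Access #0 PA: 0x471AB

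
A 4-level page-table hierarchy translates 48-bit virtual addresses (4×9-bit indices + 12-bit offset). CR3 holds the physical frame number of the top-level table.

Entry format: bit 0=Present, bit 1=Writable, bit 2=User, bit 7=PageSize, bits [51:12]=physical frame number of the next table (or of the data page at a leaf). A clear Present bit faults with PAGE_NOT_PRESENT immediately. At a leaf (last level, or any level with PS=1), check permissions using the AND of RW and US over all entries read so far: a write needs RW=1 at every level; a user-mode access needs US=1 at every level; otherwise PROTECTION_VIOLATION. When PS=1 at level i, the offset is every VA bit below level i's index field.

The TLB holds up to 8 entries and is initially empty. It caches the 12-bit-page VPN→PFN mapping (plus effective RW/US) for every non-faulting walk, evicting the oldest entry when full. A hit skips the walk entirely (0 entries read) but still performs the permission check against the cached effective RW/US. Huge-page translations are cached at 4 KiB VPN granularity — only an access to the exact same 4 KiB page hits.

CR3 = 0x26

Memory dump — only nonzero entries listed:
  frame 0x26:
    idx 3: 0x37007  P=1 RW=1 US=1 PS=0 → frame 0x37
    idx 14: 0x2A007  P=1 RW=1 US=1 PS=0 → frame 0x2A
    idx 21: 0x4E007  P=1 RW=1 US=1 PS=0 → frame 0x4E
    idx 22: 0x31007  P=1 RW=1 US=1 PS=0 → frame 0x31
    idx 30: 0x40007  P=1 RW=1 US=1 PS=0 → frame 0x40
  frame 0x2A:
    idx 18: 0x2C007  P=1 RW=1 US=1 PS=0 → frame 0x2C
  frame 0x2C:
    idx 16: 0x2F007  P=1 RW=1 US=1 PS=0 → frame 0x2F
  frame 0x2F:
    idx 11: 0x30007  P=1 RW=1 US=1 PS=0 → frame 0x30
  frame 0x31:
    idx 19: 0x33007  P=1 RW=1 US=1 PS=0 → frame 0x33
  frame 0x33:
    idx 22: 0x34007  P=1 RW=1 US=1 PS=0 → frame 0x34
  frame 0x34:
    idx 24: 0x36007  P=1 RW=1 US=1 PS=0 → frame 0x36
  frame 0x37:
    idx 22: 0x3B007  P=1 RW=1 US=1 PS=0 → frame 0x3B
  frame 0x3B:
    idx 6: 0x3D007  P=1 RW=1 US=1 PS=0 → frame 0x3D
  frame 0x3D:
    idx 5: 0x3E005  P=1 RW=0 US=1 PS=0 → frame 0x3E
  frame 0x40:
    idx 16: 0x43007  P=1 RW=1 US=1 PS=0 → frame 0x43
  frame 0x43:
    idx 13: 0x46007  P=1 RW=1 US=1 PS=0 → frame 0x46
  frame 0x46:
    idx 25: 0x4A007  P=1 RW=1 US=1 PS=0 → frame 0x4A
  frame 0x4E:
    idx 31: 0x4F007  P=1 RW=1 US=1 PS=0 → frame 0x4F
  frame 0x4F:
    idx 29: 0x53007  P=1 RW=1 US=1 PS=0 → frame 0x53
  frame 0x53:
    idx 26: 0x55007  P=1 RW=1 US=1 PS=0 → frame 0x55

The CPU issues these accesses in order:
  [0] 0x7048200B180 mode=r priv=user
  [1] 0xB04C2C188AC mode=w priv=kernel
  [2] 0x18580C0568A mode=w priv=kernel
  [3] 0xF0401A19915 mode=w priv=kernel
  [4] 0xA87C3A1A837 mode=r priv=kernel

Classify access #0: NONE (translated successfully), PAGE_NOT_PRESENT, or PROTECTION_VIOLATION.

Trace:
#0 VA=0x7048200B180 (r,user):
  L0 @0x26[14] → 0x2A007  P=1,RW=1,US=1,PS=0
  L1 @0x2A[18] → 0x2C007  P=1,RW=1,US=1,PS=0
  L2 @0x2C[16] → 0x2F007  P=1,RW=1,US=1,PS=0
  L3 @0x2F[11] → 0x30007  P=1,RW=1,US=1,PS=0
  → PA=0x30180  (4 entries read)
#1 VA=0xB04C2C188AC (w,kernel):
  L0 @0x26[22] → 0x31007  P=1,RW=1,US=1,PS=0
  L1 @0x31[19] → 0x33007  P=1,RW=1,US=1,PS=0
  L2 @0x33[22] → 0x34007  P=1,RW=1,US=1,PS=0
  L3 @0x34[24] → 0x36007  P=1,RW=1,US=1,PS=0
  → PA=0x368AC  (4 entries read)
#2 VA=0x18580C0568A (w,kernel):
  L0 @0x26[3] → 0x37007  P=1,RW=1,US=1,PS=0
  L1 @0x37[22] → 0x3B007  P=1,RW=1,US=1,PS=0
  L2 @0x3B[6] → 0x3D007  P=1,RW=1,US=1,PS=0
  L3 @0x3D[5] → 0x3E005  P=1,RW=0,US=1,PS=0
  → PROTECTION_VIOLATION  (4 entries read)
#3 VA=0xF0401A19915 (w,kernel):
  L0 @0x26[30] → 0x40007  P=1,RW=1,US=1,PS=0
  L1 @0x40[16] → 0x43007  P=1,RW=1,US=1,PS=0
  L2 @0x43[13] → 0x46007  P=1,RW=1,US=1,PS=0
  L3 @0x46[25] → 0x4A007  P=1,RW=1,US=1,PS=0
  → PA=0x4A915  (4 entries read)
#4 VA=0xA87C3A1A837 (r,kernel):
  L0 @0x26[21] → 0x4E007  P=1,RW=1,US=1,PS=0
  L1 @0x4E[31] → 0x4F007  P=1,RW=1,US=1,PS=0
  L2 @0x4F[29] → 0x53007  P=1,RW=1,US=1,PS=0
  L3 @0x53[26] → 0x55007  P=1,RW=1,US=1,PS=0
  → PA=0x55837  (4 entries read)

Access #0 fault: NONE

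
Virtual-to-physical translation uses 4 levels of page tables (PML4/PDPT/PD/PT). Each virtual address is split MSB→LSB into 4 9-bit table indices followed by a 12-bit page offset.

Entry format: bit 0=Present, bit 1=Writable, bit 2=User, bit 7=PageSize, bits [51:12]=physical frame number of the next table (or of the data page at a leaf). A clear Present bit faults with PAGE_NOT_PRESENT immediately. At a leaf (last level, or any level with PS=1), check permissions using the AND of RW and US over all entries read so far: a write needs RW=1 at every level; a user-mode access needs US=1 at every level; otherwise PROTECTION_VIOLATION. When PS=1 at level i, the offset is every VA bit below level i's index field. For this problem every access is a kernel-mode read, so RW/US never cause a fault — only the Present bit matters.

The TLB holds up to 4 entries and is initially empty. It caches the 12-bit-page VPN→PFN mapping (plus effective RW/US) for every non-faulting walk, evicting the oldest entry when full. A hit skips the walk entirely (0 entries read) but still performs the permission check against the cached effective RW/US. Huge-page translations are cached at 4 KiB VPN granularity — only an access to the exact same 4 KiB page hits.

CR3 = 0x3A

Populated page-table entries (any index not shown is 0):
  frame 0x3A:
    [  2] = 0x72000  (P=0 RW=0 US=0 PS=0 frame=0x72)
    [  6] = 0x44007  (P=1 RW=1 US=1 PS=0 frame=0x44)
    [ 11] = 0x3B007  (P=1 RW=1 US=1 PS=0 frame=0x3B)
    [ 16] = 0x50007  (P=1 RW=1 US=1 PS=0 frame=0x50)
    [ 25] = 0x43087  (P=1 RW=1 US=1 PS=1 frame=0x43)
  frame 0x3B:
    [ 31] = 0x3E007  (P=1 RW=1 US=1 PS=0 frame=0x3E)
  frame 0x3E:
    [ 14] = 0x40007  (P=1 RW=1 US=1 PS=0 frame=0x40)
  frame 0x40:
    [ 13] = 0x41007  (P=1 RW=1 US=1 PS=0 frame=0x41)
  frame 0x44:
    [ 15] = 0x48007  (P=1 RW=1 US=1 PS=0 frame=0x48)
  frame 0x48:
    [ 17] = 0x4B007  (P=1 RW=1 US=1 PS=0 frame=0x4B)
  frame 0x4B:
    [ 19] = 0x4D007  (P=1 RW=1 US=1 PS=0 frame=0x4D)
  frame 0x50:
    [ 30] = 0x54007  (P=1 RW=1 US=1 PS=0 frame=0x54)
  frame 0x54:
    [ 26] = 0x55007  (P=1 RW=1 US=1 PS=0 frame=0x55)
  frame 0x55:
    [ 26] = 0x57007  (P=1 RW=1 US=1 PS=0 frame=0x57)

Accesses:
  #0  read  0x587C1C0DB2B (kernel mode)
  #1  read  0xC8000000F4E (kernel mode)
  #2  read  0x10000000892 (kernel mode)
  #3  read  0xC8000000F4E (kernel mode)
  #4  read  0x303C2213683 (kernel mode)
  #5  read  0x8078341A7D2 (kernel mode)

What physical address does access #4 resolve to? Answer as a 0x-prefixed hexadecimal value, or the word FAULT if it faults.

Trace:
#0 VA=0x587C1C0DB2B (r,kernel):
  L0 @0x3A[11] → 0x3B007  P=1,RW=1,US=1,PS=0
  L1 @0x3B[31] → 0x3E007  P=1,RW=1,US=1,PS=0
  L2 @0x3E[14] → 0x40007  P=1,RW=1,US=1,PS=0
  L3 @0x40[13] → 0x41007  P=1,RW=1,US=1,PS=0
  ⇒ phys 0x41B2B  [4 reads]
#1 VA=0xC8000000F4E (r,kernel):
  L0 @0x3A[25] → 0x43087  P=1,RW=1,US=1,PS=1
  ⇒ phys 0x43F4E (huge @L0)  [1 reads]
#2 VA=0x10000000892 (r,kernel):
  L0 @0x3A[2] → 0x72000  P=0,RW=0,US=0,PS=0
  → PAGE_NOT_PRESENT  (1 entries read)
#3 VA=0xC8000000F4E (r,kernel):
  TLB hit vpn=0xC8000000 → PA=0x43F4E
#4 VA=0x303C2213683 (r,kernel):
  L0 @0x3A[6] → 0x44007  P=1,RW=1,US=1,PS=0
  L1 @0x44[15] → 0x48007  P=1,RW=1,US=1,PS=0
  L2 @0x48[17] → 0x4B007  P=1,RW=1,US=1,PS=0
  L3 @0x4B[19] → 0x4D007  P=1,RW=1,US=1,PS=0
  ⇒ phys 0x4D683  [4 reads]
#5 VA=0x8078341A7D2 (r,kernel):
  L0 @0x3A[16] → 0x50007  P=1,RW=1,US=1,PS=0
  L1 @0x50[30] → 0x54007  P=1,RW=1,US=1,PS=0
  L2 @0x54[26] → 0x55007  P=1,RW=1,US=1,PS=0
  L3 @0x55[26] → 0x57007  P=1,RW=1,US=1,PS=0
  ⇒ phys 0x577D2  [4 reads]

Access #4 PA: 0x4D683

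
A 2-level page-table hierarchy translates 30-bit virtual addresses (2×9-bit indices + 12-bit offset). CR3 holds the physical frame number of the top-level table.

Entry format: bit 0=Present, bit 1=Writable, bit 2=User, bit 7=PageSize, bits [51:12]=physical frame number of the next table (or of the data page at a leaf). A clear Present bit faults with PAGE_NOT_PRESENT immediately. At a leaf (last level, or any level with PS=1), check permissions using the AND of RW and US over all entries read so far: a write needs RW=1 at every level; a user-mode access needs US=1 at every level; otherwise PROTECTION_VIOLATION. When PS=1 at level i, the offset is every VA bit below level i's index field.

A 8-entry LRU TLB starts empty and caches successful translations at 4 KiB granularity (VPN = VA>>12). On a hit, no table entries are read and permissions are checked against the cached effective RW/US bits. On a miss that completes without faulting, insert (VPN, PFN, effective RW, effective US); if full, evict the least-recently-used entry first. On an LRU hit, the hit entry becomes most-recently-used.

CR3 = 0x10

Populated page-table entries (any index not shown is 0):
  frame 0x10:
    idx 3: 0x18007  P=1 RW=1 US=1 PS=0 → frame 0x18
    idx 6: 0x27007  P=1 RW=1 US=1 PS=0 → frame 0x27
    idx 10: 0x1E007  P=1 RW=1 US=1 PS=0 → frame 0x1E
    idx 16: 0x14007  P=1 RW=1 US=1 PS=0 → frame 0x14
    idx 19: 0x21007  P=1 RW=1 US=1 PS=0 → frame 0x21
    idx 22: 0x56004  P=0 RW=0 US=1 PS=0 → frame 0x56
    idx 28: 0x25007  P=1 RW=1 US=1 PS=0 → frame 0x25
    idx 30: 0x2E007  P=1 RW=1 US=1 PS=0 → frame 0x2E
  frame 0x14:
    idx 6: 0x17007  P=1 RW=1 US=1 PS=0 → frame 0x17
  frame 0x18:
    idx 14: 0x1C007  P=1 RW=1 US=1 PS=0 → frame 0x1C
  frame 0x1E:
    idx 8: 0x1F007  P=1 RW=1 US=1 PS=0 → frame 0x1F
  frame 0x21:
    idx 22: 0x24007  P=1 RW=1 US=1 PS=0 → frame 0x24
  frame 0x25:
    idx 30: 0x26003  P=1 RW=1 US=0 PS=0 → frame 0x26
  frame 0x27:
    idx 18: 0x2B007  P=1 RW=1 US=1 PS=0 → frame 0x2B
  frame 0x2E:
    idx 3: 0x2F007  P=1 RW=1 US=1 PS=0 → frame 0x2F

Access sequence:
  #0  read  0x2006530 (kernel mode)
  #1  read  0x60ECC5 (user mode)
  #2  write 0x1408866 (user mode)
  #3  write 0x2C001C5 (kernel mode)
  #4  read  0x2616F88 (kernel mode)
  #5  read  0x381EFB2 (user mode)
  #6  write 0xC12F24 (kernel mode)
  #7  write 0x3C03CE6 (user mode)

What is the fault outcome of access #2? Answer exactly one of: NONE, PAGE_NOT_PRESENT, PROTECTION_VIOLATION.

Trace:
#0 VA=0x2006530 (r,kernel):
  L0 @0x10[16] → 0x14007  P=1,RW=1,US=1,PS=0
  L1 @0x14[6] → 0x17007  P=1,RW=1,US=1,PS=0
  ✓ 0x17530  — 2 lookups
#1 VA=0x60ECC5 (r,user):
  L0 @0x10[3] → 0x18007  P=1,RW=1,US=1,PS=0
  L1 @0x18[14] → 0x1C007  P=1,RW=1,US=1,PS=0
  ✓ 0x1CCC5  — 2 lookups
#2 VA=0x1408866 (w,user):
  L0 @0x10[10] → 0x1E007  P=1,RW=1,US=1,PS=0
  L1 @0x1E[8] → 0x1F007  P=1,RW=1,US=1,PS=0
  ✓ 0x1F866  — 2 lookups
#3 VA=0x2C001C5 (w,kernel):
  L0 @0x10[22] → 0x56004  P=0,RW=0,US=1,PS=0
  → PAGE_NOT_PRESENT  (1 entries read)
#4 VA=0x2616F88 (r,kernel):
  L0 @0x10[19] → 0x21007  P=1,RW=1,US=1,PS=0
  L1 @0x21[22] → 0x24007  P=1,RW=1,US=1,PS=0
  ✓ 0x24F88  — 2 lookups
#5 VA=0x381EFB2 (r,user):
  L0 @0x10[28] → 0x25007  P=1,RW=1,US=1,PS=0
  L1 @0x25[30] → 0x26003  P=1,RW=1,US=0,PS=0
  → PROTECTION_VIOLATION  (2 entries read)
#6 VA=0xC12F24 (w,kernel):
  L0 @0x10[6] → 0x27007  P=1,RW=1,US=1,PS=0
  L1 @0x27[18] → 0x2B007  P=1,RW=1,US=1,PS=0
  ✓ 0x2BF24  — 2 lookups
#7 VA=0x3C03CE6 (w,user):
  L0 @0x10[30] → 0x2E007  P=1,RW=1,US=1,PS=0
  L1 @0x2E[3] → 0x2F007  P=1,RW=1,US=1,PS=0
  ✓ 0x2FCE6  — 2 lookups

Access #2 fault: NONE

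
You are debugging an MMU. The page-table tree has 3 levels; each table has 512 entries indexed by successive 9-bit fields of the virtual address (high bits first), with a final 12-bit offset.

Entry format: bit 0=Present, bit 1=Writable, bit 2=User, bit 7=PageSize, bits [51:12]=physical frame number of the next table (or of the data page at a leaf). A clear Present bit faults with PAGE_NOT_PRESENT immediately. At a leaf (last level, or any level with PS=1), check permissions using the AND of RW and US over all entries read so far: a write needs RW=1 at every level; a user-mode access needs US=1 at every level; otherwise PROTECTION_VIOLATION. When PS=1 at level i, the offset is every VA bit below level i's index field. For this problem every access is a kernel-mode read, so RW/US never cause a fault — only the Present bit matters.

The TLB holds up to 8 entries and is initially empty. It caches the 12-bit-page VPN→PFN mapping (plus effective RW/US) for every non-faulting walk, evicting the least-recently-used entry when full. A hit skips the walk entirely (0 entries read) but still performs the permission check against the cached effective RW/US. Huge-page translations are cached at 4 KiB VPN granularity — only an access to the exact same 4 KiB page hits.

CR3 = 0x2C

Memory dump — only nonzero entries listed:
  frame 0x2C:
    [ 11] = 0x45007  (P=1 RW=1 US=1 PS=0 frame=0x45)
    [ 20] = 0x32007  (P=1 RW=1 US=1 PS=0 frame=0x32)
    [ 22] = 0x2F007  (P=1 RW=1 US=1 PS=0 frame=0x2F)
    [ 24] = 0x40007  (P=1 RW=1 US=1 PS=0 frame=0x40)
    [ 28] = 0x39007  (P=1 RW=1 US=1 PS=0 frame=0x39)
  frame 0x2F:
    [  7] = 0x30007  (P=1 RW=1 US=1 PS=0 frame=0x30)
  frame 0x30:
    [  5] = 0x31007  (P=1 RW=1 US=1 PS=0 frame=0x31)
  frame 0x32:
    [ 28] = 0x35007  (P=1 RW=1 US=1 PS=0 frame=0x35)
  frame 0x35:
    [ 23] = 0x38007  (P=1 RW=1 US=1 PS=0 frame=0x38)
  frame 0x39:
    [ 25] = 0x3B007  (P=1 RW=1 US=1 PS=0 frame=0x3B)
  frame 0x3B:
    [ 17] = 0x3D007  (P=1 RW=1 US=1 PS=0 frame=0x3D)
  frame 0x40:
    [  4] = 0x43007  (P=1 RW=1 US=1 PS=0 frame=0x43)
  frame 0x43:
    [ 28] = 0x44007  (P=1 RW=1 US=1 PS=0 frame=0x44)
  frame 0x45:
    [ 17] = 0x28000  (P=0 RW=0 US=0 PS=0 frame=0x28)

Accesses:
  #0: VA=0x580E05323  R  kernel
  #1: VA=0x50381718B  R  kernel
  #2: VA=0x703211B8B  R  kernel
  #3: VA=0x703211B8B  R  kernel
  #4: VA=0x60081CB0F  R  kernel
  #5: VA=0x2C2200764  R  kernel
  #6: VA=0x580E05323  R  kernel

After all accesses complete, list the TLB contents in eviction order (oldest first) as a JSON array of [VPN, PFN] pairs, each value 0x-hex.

Per-access translation:
#0 VA=0x580E05323 (r,kernel):
  [0] read 0x2C idx=22: raw=0x2F007 flags P=1 W=1 U=1 S=0
  [1] read 0x2F idx=7: raw=0x30007 flags P=1 W=1 U=1 S=0
  [2] read 0x30 idx=5: raw=0x31007 flags P=1 W=1 U=1 S=0
  ✓ 0x31323  — 3 lookups
#1 VA=0x50381718B (r,kernel):
  [0] read 0x2C idx=20: raw=0x32007 flags P=1 W=1 U=1 S=0
  [1] read 0x32 idx=28: raw=0x35007 flags P=1 W=1 U=1 S=0
  [2] read 0x35 idx=23: raw=0x38007 flags P=1 W=1 U=1 S=0
  ✓ 0x3818B  — 3 lookups
#2 VA=0x703211B8B (r,kernel):
  [0] read 0x2C idx=28: raw=0x39007 flags P=1 W=1 U=1 S=0
  [1] read 0x39 idx=25: raw=0x3B007 flags P=1 W=1 U=1 S=0
  [2] read 0x3B idx=17: raw=0x3D007 flags P=1 W=1 U=1 S=0
  ✓ 0x3DB8B  — 3 lookups
#3 VA=0x703211B8B (r,kernel):
  TLB hit vpn=0x703211 → PA=0x3DB8B
#4 VA=0x60081CB0F (r,kernel):
  [0] read 0x2C idx=24: raw=0x40007 flags P=1 W=1 U=1 S=0
  [1] read 0x40 idx=4: raw=0x43007 flags P=1 W=1 U=1 S=0
  [2] read 0x43 idx=28: raw=0x44007 flags P=1 W=1 U=1 S=0
  ✓ 0x44B0F  — 3 lookups
#5 VA=0x2C2200764 (r,kernel):
  [0] read 0x2C idx=11: raw=0x45007 flags P=1 W=1 U=1 S=0
  [1] read 0x45 idx=17: raw=0x28000 flags P=0 W=0 U=0 S=0
  ⇒ fault: PAGE_NOT_PRESENT  — 2 lookups
#6 VA=0x580E05323 (r,kernel):
  TLB hit vpn=0x580E05 → PA=0x31323

TLB: [["0x503817", "0x38"], ["0x703211", "0x3D"], ["0x60081C", "0x44"], ["0x580E05", "0x31"]]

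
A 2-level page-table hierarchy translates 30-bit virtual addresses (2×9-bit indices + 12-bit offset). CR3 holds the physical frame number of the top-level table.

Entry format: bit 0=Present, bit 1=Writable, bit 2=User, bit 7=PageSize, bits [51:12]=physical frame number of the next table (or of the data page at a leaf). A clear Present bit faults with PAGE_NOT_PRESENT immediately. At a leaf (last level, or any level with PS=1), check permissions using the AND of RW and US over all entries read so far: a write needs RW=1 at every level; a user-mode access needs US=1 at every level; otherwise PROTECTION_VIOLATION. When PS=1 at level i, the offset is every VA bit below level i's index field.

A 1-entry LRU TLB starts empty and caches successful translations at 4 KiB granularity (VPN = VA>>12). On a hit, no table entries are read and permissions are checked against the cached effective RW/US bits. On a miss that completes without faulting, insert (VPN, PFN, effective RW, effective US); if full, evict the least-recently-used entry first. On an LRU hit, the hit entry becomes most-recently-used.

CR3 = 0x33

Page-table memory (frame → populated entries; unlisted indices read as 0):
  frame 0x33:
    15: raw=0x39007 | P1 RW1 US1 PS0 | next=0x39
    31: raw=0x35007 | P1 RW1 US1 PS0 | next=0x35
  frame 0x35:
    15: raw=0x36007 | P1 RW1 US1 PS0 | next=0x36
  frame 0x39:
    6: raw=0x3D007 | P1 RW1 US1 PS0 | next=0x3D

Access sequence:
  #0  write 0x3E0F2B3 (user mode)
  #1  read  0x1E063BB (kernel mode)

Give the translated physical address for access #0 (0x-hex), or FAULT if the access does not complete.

Trace:
#0 VA=0x3E0F2B3 (w,user):
  lvl0: tbl 0x33, slot 31 ⇒ 0x35007 (P1/RW1/US1/PS0)
  lvl1: tbl 0x35, slot 15 ⇒ 0x36007 (P1/RW1/US1/PS0)
  ⇒ phys 0x362B3  [2 reads]
#1 VA=0x1E063BB (r,kernel):
  lvl0: tbl 0x33, slot 15 ⇒ 0x39007 (P1/RW1/US1/PS0)
  lvl1: tbl 0x39, slot 6 ⇒ 0x3D007 (P1/RW1/US1/PS0)
  ⇒ phys 0x3D3BB  [2 reads]

Access #0 PA: 0x362B3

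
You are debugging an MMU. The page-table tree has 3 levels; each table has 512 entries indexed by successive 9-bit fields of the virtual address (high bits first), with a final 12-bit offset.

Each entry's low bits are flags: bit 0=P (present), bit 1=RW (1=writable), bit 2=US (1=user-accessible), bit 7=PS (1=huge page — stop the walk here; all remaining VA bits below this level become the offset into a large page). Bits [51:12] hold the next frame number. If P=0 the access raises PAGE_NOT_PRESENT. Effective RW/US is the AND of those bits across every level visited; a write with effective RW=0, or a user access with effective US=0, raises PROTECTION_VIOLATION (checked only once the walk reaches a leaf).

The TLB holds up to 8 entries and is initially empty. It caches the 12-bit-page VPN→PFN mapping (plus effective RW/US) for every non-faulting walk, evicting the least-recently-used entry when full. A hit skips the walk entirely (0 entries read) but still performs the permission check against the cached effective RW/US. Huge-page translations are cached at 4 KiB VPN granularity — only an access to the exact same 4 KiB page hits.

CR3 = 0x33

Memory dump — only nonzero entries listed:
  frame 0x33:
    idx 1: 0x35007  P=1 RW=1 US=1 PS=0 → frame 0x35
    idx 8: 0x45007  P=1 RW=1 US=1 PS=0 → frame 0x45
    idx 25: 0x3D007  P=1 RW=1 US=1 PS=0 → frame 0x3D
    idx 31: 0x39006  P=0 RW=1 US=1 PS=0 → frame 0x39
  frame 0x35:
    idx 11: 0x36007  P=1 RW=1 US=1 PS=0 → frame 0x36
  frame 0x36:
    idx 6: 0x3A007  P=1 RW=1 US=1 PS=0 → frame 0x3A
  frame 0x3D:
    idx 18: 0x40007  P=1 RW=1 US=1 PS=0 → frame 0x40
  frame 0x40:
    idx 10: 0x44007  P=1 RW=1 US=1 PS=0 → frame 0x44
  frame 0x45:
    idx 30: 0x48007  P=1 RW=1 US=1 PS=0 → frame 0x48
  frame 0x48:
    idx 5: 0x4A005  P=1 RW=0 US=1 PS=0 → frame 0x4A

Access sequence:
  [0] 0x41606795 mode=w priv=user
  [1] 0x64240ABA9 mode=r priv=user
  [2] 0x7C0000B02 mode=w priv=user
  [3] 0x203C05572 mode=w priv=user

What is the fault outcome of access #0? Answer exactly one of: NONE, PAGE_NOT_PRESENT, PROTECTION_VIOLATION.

Trace:
#0 VA=0x41606795 (w,user):
  lvl0: tbl 0x33, slot 1 ⇒ 0x35007 (P1/RW1/US1/PS0)
  lvl1: tbl 0x35, slot 11 ⇒ 0x36007 (P1/RW1/US1/PS0)
  lvl2: tbl 0x36, slot 6 ⇒ 0x3A007 (P1/RW1/US1/PS0)
  ✓ 0x3A795  — 3 lookups
#1 VA=0x64240ABA9 (r,user):
  lvl0: tbl 0x33, slot 25 ⇒ 0x3D007 (P1/RW1/US1/PS0)
  lvl1: tbl 0x3D, slot 18 ⇒ 0x40007 (P1/RW1/US1/PS0)
  lvl2: tbl 0x40, slot 10 ⇒ 0x44007 (P1/RW1/US1/PS0)
  ✓ 0x44BA9  — 3 lookups
#2 VA=0x7C0000B02 (w,user):
  lvl0: tbl 0x33, slot 31 ⇒ 0x39006 (P0/RW1/US1/PS0)
  ⇒ fault: PAGE_NOT_PRESENT  — 1 lookups
#3 VA=0x203C05572 (w,user):
  lvl0: tbl 0x33, slot 8 ⇒ 0x45007 (P1/RW1/US1/PS0)
  lvl1: tbl 0x45, slot 30 ⇒ 0x48007 (P1/RW1/US1/PS0)
  lvl2: tbl 0x48, slot 5 ⇒ 0x4A005 (P1/RW0/US1/PS0)
  ⇒ fault: PROTECTION_VIOLATION  — 3 lookups

Access #0 fault: NONE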